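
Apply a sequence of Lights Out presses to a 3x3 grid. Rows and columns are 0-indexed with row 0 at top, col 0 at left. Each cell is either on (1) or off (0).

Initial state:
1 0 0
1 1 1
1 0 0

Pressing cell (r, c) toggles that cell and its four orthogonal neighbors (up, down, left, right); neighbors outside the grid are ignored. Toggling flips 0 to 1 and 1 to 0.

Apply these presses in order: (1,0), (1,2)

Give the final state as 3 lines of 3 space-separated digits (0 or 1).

Answer: 0 0 1
0 1 0
0 0 1

Derivation:
After press 1 at (1,0):
0 0 0
0 0 1
0 0 0

After press 2 at (1,2):
0 0 1
0 1 0
0 0 1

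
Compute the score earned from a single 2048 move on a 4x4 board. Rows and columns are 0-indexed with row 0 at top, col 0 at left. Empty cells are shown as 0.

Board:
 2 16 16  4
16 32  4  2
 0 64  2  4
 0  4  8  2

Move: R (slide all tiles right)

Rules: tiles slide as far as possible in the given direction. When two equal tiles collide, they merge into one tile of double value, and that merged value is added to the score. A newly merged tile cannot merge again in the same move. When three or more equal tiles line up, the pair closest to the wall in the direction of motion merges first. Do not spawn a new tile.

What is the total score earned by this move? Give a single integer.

Slide right:
row 0: [2, 16, 16, 4] -> [0, 2, 32, 4]  score +32 (running 32)
row 1: [16, 32, 4, 2] -> [16, 32, 4, 2]  score +0 (running 32)
row 2: [0, 64, 2, 4] -> [0, 64, 2, 4]  score +0 (running 32)
row 3: [0, 4, 8, 2] -> [0, 4, 8, 2]  score +0 (running 32)
Board after move:
 0  2 32  4
16 32  4  2
 0 64  2  4
 0  4  8  2

Answer: 32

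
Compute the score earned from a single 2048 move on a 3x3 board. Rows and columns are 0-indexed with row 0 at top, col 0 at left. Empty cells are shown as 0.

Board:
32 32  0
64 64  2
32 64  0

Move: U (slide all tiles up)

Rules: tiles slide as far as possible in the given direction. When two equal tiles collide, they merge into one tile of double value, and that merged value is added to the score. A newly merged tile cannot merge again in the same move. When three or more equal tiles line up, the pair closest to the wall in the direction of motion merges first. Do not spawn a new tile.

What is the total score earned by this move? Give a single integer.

Slide up:
col 0: [32, 64, 32] -> [32, 64, 32]  score +0 (running 0)
col 1: [32, 64, 64] -> [32, 128, 0]  score +128 (running 128)
col 2: [0, 2, 0] -> [2, 0, 0]  score +0 (running 128)
Board after move:
 32  32   2
 64 128   0
 32   0   0

Answer: 128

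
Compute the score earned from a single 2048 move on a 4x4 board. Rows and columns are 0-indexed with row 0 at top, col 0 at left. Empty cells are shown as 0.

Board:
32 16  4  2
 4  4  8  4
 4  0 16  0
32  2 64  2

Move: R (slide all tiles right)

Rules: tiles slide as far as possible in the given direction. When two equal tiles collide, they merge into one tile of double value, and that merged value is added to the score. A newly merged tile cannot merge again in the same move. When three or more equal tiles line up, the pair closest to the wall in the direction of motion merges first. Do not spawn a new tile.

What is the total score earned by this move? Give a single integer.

Answer: 8

Derivation:
Slide right:
row 0: [32, 16, 4, 2] -> [32, 16, 4, 2]  score +0 (running 0)
row 1: [4, 4, 8, 4] -> [0, 8, 8, 4]  score +8 (running 8)
row 2: [4, 0, 16, 0] -> [0, 0, 4, 16]  score +0 (running 8)
row 3: [32, 2, 64, 2] -> [32, 2, 64, 2]  score +0 (running 8)
Board after move:
32 16  4  2
 0  8  8  4
 0  0  4 16
32  2 64  2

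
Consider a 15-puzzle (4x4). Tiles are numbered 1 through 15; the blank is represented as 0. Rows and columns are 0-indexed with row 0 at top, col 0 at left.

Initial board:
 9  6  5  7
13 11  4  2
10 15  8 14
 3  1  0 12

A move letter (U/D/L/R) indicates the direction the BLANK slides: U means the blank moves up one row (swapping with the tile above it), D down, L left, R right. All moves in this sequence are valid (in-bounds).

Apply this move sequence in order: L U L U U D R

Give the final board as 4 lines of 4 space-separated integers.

Answer:  9  6  5  7
11  0  4  2
13 10  8 14
 3 15  1 12

Derivation:
After move 1 (L):
 9  6  5  7
13 11  4  2
10 15  8 14
 3  0  1 12

After move 2 (U):
 9  6  5  7
13 11  4  2
10  0  8 14
 3 15  1 12

After move 3 (L):
 9  6  5  7
13 11  4  2
 0 10  8 14
 3 15  1 12

After move 4 (U):
 9  6  5  7
 0 11  4  2
13 10  8 14
 3 15  1 12

After move 5 (U):
 0  6  5  7
 9 11  4  2
13 10  8 14
 3 15  1 12

After move 6 (D):
 9  6  5  7
 0 11  4  2
13 10  8 14
 3 15  1 12

After move 7 (R):
 9  6  5  7
11  0  4  2
13 10  8 14
 3 15  1 12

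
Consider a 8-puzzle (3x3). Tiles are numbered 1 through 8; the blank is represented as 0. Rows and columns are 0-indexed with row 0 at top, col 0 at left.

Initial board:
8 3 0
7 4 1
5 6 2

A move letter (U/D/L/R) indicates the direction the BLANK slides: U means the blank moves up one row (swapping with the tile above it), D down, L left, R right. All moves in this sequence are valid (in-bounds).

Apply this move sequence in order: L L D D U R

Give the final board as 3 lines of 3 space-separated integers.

Answer: 7 8 3
4 0 1
5 6 2

Derivation:
After move 1 (L):
8 0 3
7 4 1
5 6 2

After move 2 (L):
0 8 3
7 4 1
5 6 2

After move 3 (D):
7 8 3
0 4 1
5 6 2

After move 4 (D):
7 8 3
5 4 1
0 6 2

After move 5 (U):
7 8 3
0 4 1
5 6 2

After move 6 (R):
7 8 3
4 0 1
5 6 2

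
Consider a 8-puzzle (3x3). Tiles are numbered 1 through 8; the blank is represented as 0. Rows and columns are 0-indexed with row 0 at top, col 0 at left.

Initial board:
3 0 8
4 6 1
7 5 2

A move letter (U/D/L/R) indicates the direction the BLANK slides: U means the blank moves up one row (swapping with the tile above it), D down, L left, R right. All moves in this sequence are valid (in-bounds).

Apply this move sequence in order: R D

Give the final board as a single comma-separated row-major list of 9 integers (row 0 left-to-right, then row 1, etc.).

After move 1 (R):
3 8 0
4 6 1
7 5 2

After move 2 (D):
3 8 1
4 6 0
7 5 2

Answer: 3, 8, 1, 4, 6, 0, 7, 5, 2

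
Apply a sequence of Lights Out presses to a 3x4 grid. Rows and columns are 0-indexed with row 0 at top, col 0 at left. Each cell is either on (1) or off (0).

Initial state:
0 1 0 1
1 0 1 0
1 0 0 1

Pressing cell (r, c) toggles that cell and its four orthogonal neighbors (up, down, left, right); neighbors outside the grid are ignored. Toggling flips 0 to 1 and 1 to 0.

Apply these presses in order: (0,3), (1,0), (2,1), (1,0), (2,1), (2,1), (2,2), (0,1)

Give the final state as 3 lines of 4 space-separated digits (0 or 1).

Answer: 1 0 0 0
1 0 0 1
0 0 0 0

Derivation:
After press 1 at (0,3):
0 1 1 0
1 0 1 1
1 0 0 1

After press 2 at (1,0):
1 1 1 0
0 1 1 1
0 0 0 1

After press 3 at (2,1):
1 1 1 0
0 0 1 1
1 1 1 1

After press 4 at (1,0):
0 1 1 0
1 1 1 1
0 1 1 1

After press 5 at (2,1):
0 1 1 0
1 0 1 1
1 0 0 1

After press 6 at (2,1):
0 1 1 0
1 1 1 1
0 1 1 1

After press 7 at (2,2):
0 1 1 0
1 1 0 1
0 0 0 0

After press 8 at (0,1):
1 0 0 0
1 0 0 1
0 0 0 0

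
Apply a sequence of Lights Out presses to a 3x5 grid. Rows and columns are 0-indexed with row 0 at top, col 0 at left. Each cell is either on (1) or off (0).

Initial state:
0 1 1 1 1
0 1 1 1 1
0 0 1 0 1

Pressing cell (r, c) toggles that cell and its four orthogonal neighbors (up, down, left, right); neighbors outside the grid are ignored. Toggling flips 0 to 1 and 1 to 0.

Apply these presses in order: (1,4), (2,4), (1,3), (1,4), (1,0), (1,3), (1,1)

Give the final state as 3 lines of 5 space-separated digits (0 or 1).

After press 1 at (1,4):
0 1 1 1 0
0 1 1 0 0
0 0 1 0 0

After press 2 at (2,4):
0 1 1 1 0
0 1 1 0 1
0 0 1 1 1

After press 3 at (1,3):
0 1 1 0 0
0 1 0 1 0
0 0 1 0 1

After press 4 at (1,4):
0 1 1 0 1
0 1 0 0 1
0 0 1 0 0

After press 5 at (1,0):
1 1 1 0 1
1 0 0 0 1
1 0 1 0 0

After press 6 at (1,3):
1 1 1 1 1
1 0 1 1 0
1 0 1 1 0

After press 7 at (1,1):
1 0 1 1 1
0 1 0 1 0
1 1 1 1 0

Answer: 1 0 1 1 1
0 1 0 1 0
1 1 1 1 0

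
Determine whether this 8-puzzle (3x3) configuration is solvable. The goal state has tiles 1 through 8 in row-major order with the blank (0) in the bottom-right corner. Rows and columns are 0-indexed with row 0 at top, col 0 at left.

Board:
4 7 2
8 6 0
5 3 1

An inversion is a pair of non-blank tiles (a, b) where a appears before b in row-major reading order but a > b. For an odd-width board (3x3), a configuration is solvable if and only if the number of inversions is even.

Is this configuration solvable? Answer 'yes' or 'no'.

Answer: no

Derivation:
Inversions (pairs i<j in row-major order where tile[i] > tile[j] > 0): 19
19 is odd, so the puzzle is not solvable.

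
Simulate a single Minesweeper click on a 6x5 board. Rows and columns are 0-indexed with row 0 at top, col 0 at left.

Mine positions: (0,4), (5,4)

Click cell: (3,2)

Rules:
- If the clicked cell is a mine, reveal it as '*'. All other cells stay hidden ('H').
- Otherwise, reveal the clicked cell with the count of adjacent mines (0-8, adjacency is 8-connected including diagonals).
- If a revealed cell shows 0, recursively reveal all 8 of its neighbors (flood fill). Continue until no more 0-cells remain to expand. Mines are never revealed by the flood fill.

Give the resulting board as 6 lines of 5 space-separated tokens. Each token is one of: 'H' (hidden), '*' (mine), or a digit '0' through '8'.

0 0 0 1 H
0 0 0 1 1
0 0 0 0 0
0 0 0 0 0
0 0 0 1 1
0 0 0 1 H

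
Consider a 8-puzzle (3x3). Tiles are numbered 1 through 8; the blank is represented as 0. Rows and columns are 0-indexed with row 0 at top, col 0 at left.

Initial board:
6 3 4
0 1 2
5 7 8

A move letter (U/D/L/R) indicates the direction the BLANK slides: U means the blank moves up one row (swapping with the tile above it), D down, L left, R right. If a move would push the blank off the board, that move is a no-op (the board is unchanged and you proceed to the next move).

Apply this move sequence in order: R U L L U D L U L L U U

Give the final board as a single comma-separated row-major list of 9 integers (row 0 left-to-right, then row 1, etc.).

After move 1 (R):
6 3 4
1 0 2
5 7 8

After move 2 (U):
6 0 4
1 3 2
5 7 8

After move 3 (L):
0 6 4
1 3 2
5 7 8

After move 4 (L):
0 6 4
1 3 2
5 7 8

After move 5 (U):
0 6 4
1 3 2
5 7 8

After move 6 (D):
1 6 4
0 3 2
5 7 8

After move 7 (L):
1 6 4
0 3 2
5 7 8

After move 8 (U):
0 6 4
1 3 2
5 7 8

After move 9 (L):
0 6 4
1 3 2
5 7 8

After move 10 (L):
0 6 4
1 3 2
5 7 8

After move 11 (U):
0 6 4
1 3 2
5 7 8

After move 12 (U):
0 6 4
1 3 2
5 7 8

Answer: 0, 6, 4, 1, 3, 2, 5, 7, 8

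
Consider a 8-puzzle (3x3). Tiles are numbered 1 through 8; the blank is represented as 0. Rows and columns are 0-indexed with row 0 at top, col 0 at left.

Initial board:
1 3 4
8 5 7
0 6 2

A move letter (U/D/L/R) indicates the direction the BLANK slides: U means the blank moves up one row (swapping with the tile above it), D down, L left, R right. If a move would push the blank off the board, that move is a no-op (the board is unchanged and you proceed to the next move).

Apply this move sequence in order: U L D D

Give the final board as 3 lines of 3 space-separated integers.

Answer: 1 3 4
8 5 7
0 6 2

Derivation:
After move 1 (U):
1 3 4
0 5 7
8 6 2

After move 2 (L):
1 3 4
0 5 7
8 6 2

After move 3 (D):
1 3 4
8 5 7
0 6 2

After move 4 (D):
1 3 4
8 5 7
0 6 2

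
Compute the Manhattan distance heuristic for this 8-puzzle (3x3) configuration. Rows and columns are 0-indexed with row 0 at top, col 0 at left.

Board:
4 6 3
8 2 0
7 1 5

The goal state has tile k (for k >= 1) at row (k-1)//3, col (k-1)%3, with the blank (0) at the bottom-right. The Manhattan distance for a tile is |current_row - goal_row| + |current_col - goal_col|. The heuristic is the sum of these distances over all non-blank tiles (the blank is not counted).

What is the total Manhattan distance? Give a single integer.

Answer: 11

Derivation:
Tile 4: (0,0)->(1,0) = 1
Tile 6: (0,1)->(1,2) = 2
Tile 3: (0,2)->(0,2) = 0
Tile 8: (1,0)->(2,1) = 2
Tile 2: (1,1)->(0,1) = 1
Tile 7: (2,0)->(2,0) = 0
Tile 1: (2,1)->(0,0) = 3
Tile 5: (2,2)->(1,1) = 2
Sum: 1 + 2 + 0 + 2 + 1 + 0 + 3 + 2 = 11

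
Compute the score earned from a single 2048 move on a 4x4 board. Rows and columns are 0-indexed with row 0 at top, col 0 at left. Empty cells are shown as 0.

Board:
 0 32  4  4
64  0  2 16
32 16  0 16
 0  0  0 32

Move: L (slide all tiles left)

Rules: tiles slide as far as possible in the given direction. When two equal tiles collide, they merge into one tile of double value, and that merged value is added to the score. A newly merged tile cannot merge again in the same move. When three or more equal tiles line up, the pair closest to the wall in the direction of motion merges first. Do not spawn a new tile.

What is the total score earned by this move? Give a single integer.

Answer: 40

Derivation:
Slide left:
row 0: [0, 32, 4, 4] -> [32, 8, 0, 0]  score +8 (running 8)
row 1: [64, 0, 2, 16] -> [64, 2, 16, 0]  score +0 (running 8)
row 2: [32, 16, 0, 16] -> [32, 32, 0, 0]  score +32 (running 40)
row 3: [0, 0, 0, 32] -> [32, 0, 0, 0]  score +0 (running 40)
Board after move:
32  8  0  0
64  2 16  0
32 32  0  0
32  0  0  0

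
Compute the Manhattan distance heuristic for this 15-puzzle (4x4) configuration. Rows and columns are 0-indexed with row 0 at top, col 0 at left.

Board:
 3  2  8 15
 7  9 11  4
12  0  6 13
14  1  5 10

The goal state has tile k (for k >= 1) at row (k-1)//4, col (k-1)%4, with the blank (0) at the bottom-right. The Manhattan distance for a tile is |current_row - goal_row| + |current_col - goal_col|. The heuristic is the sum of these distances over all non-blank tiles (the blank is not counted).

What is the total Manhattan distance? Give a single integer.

Tile 3: (0,0)->(0,2) = 2
Tile 2: (0,1)->(0,1) = 0
Tile 8: (0,2)->(1,3) = 2
Tile 15: (0,3)->(3,2) = 4
Tile 7: (1,0)->(1,2) = 2
Tile 9: (1,1)->(2,0) = 2
Tile 11: (1,2)->(2,2) = 1
Tile 4: (1,3)->(0,3) = 1
Tile 12: (2,0)->(2,3) = 3
Tile 6: (2,2)->(1,1) = 2
Tile 13: (2,3)->(3,0) = 4
Tile 14: (3,0)->(3,1) = 1
Tile 1: (3,1)->(0,0) = 4
Tile 5: (3,2)->(1,0) = 4
Tile 10: (3,3)->(2,1) = 3
Sum: 2 + 0 + 2 + 4 + 2 + 2 + 1 + 1 + 3 + 2 + 4 + 1 + 4 + 4 + 3 = 35

Answer: 35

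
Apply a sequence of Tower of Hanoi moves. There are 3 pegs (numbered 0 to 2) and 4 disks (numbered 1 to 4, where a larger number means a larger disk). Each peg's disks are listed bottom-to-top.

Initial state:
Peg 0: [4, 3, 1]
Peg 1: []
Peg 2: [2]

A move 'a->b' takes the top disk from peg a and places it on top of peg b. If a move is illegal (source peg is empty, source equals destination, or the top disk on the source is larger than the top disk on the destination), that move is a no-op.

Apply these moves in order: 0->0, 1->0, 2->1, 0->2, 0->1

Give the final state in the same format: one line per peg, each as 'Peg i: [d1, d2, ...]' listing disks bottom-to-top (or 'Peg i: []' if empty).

Answer: Peg 0: [4, 3]
Peg 1: [2]
Peg 2: [1]

Derivation:
After move 1 (0->0):
Peg 0: [4, 3, 1]
Peg 1: []
Peg 2: [2]

After move 2 (1->0):
Peg 0: [4, 3, 1]
Peg 1: []
Peg 2: [2]

After move 3 (2->1):
Peg 0: [4, 3, 1]
Peg 1: [2]
Peg 2: []

After move 4 (0->2):
Peg 0: [4, 3]
Peg 1: [2]
Peg 2: [1]

After move 5 (0->1):
Peg 0: [4, 3]
Peg 1: [2]
Peg 2: [1]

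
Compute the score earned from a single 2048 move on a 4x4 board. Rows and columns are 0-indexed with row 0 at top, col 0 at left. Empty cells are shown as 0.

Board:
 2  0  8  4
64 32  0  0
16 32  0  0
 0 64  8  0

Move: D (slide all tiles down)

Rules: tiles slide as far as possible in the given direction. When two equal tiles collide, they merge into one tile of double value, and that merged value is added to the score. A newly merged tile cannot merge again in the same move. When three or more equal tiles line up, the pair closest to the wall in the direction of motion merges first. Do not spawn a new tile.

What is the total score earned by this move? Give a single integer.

Slide down:
col 0: [2, 64, 16, 0] -> [0, 2, 64, 16]  score +0 (running 0)
col 1: [0, 32, 32, 64] -> [0, 0, 64, 64]  score +64 (running 64)
col 2: [8, 0, 0, 8] -> [0, 0, 0, 16]  score +16 (running 80)
col 3: [4, 0, 0, 0] -> [0, 0, 0, 4]  score +0 (running 80)
Board after move:
 0  0  0  0
 2  0  0  0
64 64  0  0
16 64 16  4

Answer: 80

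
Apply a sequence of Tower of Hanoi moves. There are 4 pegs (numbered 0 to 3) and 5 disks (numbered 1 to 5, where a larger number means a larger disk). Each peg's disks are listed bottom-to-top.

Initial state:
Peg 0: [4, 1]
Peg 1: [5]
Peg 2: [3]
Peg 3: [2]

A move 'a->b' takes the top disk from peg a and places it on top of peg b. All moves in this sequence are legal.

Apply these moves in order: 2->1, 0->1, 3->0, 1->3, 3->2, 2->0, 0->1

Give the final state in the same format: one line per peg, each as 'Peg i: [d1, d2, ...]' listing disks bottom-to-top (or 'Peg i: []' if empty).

After move 1 (2->1):
Peg 0: [4, 1]
Peg 1: [5, 3]
Peg 2: []
Peg 3: [2]

After move 2 (0->1):
Peg 0: [4]
Peg 1: [5, 3, 1]
Peg 2: []
Peg 3: [2]

After move 3 (3->0):
Peg 0: [4, 2]
Peg 1: [5, 3, 1]
Peg 2: []
Peg 3: []

After move 4 (1->3):
Peg 0: [4, 2]
Peg 1: [5, 3]
Peg 2: []
Peg 3: [1]

After move 5 (3->2):
Peg 0: [4, 2]
Peg 1: [5, 3]
Peg 2: [1]
Peg 3: []

After move 6 (2->0):
Peg 0: [4, 2, 1]
Peg 1: [5, 3]
Peg 2: []
Peg 3: []

After move 7 (0->1):
Peg 0: [4, 2]
Peg 1: [5, 3, 1]
Peg 2: []
Peg 3: []

Answer: Peg 0: [4, 2]
Peg 1: [5, 3, 1]
Peg 2: []
Peg 3: []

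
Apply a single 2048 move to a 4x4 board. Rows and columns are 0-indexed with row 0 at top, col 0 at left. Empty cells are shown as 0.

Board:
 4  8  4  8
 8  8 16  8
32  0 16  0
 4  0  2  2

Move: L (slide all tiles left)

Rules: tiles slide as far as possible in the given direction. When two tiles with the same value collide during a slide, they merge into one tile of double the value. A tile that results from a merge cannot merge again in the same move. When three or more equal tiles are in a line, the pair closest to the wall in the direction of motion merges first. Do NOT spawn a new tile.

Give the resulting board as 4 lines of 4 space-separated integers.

Answer:  4  8  4  8
16 16  8  0
32 16  0  0
 4  4  0  0

Derivation:
Slide left:
row 0: [4, 8, 4, 8] -> [4, 8, 4, 8]
row 1: [8, 8, 16, 8] -> [16, 16, 8, 0]
row 2: [32, 0, 16, 0] -> [32, 16, 0, 0]
row 3: [4, 0, 2, 2] -> [4, 4, 0, 0]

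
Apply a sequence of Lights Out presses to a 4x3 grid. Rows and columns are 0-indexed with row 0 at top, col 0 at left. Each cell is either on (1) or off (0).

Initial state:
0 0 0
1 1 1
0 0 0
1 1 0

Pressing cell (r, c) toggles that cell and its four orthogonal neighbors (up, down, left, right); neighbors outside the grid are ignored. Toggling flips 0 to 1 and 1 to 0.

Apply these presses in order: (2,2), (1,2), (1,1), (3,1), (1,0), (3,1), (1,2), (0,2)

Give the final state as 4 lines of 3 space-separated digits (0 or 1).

Answer: 1 0 1
1 1 0
1 0 1
1 1 1

Derivation:
After press 1 at (2,2):
0 0 0
1 1 0
0 1 1
1 1 1

After press 2 at (1,2):
0 0 1
1 0 1
0 1 0
1 1 1

After press 3 at (1,1):
0 1 1
0 1 0
0 0 0
1 1 1

After press 4 at (3,1):
0 1 1
0 1 0
0 1 0
0 0 0

After press 5 at (1,0):
1 1 1
1 0 0
1 1 0
0 0 0

After press 6 at (3,1):
1 1 1
1 0 0
1 0 0
1 1 1

After press 7 at (1,2):
1 1 0
1 1 1
1 0 1
1 1 1

After press 8 at (0,2):
1 0 1
1 1 0
1 0 1
1 1 1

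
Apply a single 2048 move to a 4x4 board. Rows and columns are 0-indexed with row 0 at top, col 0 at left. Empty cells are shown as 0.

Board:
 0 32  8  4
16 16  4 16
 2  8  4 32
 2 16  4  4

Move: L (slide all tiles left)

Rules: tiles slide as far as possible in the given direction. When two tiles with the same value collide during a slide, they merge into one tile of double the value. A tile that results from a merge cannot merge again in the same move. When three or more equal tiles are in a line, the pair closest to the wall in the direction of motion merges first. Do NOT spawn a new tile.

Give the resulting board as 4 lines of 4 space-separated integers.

Slide left:
row 0: [0, 32, 8, 4] -> [32, 8, 4, 0]
row 1: [16, 16, 4, 16] -> [32, 4, 16, 0]
row 2: [2, 8, 4, 32] -> [2, 8, 4, 32]
row 3: [2, 16, 4, 4] -> [2, 16, 8, 0]

Answer: 32  8  4  0
32  4 16  0
 2  8  4 32
 2 16  8  0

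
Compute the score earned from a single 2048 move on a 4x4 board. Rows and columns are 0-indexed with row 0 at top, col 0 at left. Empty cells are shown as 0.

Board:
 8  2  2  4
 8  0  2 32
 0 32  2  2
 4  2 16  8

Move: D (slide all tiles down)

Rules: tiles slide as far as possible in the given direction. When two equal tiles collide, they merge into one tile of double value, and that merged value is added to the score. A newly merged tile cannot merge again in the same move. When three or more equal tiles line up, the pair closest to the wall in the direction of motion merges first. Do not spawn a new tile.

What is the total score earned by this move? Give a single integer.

Answer: 20

Derivation:
Slide down:
col 0: [8, 8, 0, 4] -> [0, 0, 16, 4]  score +16 (running 16)
col 1: [2, 0, 32, 2] -> [0, 2, 32, 2]  score +0 (running 16)
col 2: [2, 2, 2, 16] -> [0, 2, 4, 16]  score +4 (running 20)
col 3: [4, 32, 2, 8] -> [4, 32, 2, 8]  score +0 (running 20)
Board after move:
 0  0  0  4
 0  2  2 32
16 32  4  2
 4  2 16  8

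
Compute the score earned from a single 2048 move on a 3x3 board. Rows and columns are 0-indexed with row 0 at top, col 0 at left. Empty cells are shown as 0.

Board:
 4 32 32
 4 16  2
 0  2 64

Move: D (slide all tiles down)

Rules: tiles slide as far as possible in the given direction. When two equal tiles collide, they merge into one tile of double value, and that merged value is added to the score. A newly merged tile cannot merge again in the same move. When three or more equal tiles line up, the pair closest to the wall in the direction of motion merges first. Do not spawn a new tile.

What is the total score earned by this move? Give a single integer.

Slide down:
col 0: [4, 4, 0] -> [0, 0, 8]  score +8 (running 8)
col 1: [32, 16, 2] -> [32, 16, 2]  score +0 (running 8)
col 2: [32, 2, 64] -> [32, 2, 64]  score +0 (running 8)
Board after move:
 0 32 32
 0 16  2
 8  2 64

Answer: 8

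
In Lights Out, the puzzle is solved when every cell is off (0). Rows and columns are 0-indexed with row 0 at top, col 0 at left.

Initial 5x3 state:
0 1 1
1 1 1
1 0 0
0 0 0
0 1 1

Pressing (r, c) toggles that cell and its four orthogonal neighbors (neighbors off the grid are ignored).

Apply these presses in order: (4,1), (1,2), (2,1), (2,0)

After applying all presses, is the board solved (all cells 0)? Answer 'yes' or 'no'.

Answer: no

Derivation:
After press 1 at (4,1):
0 1 1
1 1 1
1 0 0
0 1 0
1 0 0

After press 2 at (1,2):
0 1 0
1 0 0
1 0 1
0 1 0
1 0 0

After press 3 at (2,1):
0 1 0
1 1 0
0 1 0
0 0 0
1 0 0

After press 4 at (2,0):
0 1 0
0 1 0
1 0 0
1 0 0
1 0 0

Lights still on: 5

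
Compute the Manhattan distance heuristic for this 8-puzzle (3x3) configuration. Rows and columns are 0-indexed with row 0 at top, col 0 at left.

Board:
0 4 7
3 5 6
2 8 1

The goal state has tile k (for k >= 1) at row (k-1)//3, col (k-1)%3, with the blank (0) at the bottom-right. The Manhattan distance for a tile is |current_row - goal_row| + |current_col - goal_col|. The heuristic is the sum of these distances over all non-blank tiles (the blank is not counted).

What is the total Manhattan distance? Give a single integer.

Tile 4: (0,1)->(1,0) = 2
Tile 7: (0,2)->(2,0) = 4
Tile 3: (1,0)->(0,2) = 3
Tile 5: (1,1)->(1,1) = 0
Tile 6: (1,2)->(1,2) = 0
Tile 2: (2,0)->(0,1) = 3
Tile 8: (2,1)->(2,1) = 0
Tile 1: (2,2)->(0,0) = 4
Sum: 2 + 4 + 3 + 0 + 0 + 3 + 0 + 4 = 16

Answer: 16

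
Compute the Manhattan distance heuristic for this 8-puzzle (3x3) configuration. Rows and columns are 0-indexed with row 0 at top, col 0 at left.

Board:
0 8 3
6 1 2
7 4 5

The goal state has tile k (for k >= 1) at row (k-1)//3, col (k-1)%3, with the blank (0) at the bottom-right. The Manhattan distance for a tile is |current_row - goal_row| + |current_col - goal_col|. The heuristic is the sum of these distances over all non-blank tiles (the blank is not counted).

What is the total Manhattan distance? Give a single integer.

Answer: 12

Derivation:
Tile 8: at (0,1), goal (2,1), distance |0-2|+|1-1| = 2
Tile 3: at (0,2), goal (0,2), distance |0-0|+|2-2| = 0
Tile 6: at (1,0), goal (1,2), distance |1-1|+|0-2| = 2
Tile 1: at (1,1), goal (0,0), distance |1-0|+|1-0| = 2
Tile 2: at (1,2), goal (0,1), distance |1-0|+|2-1| = 2
Tile 7: at (2,0), goal (2,0), distance |2-2|+|0-0| = 0
Tile 4: at (2,1), goal (1,0), distance |2-1|+|1-0| = 2
Tile 5: at (2,2), goal (1,1), distance |2-1|+|2-1| = 2
Sum: 2 + 0 + 2 + 2 + 2 + 0 + 2 + 2 = 12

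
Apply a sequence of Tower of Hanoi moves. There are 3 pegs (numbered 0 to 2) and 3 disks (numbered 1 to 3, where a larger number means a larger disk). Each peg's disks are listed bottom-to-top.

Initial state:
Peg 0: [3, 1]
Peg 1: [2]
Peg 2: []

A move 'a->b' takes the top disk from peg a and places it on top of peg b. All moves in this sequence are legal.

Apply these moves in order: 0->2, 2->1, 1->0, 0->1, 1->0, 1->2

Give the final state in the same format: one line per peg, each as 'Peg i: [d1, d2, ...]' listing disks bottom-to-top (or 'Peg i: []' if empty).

Answer: Peg 0: [3, 1]
Peg 1: []
Peg 2: [2]

Derivation:
After move 1 (0->2):
Peg 0: [3]
Peg 1: [2]
Peg 2: [1]

After move 2 (2->1):
Peg 0: [3]
Peg 1: [2, 1]
Peg 2: []

After move 3 (1->0):
Peg 0: [3, 1]
Peg 1: [2]
Peg 2: []

After move 4 (0->1):
Peg 0: [3]
Peg 1: [2, 1]
Peg 2: []

After move 5 (1->0):
Peg 0: [3, 1]
Peg 1: [2]
Peg 2: []

After move 6 (1->2):
Peg 0: [3, 1]
Peg 1: []
Peg 2: [2]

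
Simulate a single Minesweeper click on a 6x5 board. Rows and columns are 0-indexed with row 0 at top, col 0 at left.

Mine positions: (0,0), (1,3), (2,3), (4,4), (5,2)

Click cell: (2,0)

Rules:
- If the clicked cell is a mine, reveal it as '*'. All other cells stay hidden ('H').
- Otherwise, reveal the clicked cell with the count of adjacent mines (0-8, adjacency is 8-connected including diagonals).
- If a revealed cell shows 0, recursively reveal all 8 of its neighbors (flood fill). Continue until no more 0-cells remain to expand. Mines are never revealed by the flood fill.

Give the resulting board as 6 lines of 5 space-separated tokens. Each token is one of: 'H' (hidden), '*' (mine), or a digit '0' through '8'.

H H H H H
1 1 2 H H
0 0 2 H H
0 0 1 H H
0 1 1 H H
0 1 H H H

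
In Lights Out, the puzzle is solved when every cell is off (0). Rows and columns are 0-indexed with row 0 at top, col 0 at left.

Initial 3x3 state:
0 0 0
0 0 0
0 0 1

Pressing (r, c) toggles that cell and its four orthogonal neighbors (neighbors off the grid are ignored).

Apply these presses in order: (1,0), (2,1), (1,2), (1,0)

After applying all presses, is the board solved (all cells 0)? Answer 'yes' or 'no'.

Answer: no

Derivation:
After press 1 at (1,0):
1 0 0
1 1 0
1 0 1

After press 2 at (2,1):
1 0 0
1 0 0
0 1 0

After press 3 at (1,2):
1 0 1
1 1 1
0 1 1

After press 4 at (1,0):
0 0 1
0 0 1
1 1 1

Lights still on: 5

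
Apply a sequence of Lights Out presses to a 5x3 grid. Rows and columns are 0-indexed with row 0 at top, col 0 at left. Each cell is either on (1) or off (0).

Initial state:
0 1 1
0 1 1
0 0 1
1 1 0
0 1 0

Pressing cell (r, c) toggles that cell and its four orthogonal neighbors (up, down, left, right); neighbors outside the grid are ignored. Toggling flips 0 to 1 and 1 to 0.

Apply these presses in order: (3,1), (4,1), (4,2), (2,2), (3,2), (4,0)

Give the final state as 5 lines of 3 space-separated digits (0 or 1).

After press 1 at (3,1):
0 1 1
0 1 1
0 1 1
0 0 1
0 0 0

After press 2 at (4,1):
0 1 1
0 1 1
0 1 1
0 1 1
1 1 1

After press 3 at (4,2):
0 1 1
0 1 1
0 1 1
0 1 0
1 0 0

After press 4 at (2,2):
0 1 1
0 1 0
0 0 0
0 1 1
1 0 0

After press 5 at (3,2):
0 1 1
0 1 0
0 0 1
0 0 0
1 0 1

After press 6 at (4,0):
0 1 1
0 1 0
0 0 1
1 0 0
0 1 1

Answer: 0 1 1
0 1 0
0 0 1
1 0 0
0 1 1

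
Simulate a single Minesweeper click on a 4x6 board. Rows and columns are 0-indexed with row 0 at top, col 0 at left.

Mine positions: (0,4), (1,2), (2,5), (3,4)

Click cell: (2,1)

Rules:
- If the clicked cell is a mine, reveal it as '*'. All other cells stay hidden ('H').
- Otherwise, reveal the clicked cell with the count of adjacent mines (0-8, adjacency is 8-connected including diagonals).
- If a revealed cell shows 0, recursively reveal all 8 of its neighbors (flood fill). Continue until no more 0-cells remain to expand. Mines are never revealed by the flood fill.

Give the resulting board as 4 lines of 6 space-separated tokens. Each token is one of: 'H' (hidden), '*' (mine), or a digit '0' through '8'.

H H H H H H
H H H H H H
H 1 H H H H
H H H H H H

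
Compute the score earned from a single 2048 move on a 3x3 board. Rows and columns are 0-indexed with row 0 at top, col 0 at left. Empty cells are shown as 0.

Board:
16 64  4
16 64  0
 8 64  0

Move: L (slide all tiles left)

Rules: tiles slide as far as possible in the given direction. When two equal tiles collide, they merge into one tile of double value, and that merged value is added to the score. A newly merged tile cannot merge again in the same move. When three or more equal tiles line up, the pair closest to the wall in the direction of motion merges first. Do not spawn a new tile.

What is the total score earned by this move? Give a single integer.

Slide left:
row 0: [16, 64, 4] -> [16, 64, 4]  score +0 (running 0)
row 1: [16, 64, 0] -> [16, 64, 0]  score +0 (running 0)
row 2: [8, 64, 0] -> [8, 64, 0]  score +0 (running 0)
Board after move:
16 64  4
16 64  0
 8 64  0

Answer: 0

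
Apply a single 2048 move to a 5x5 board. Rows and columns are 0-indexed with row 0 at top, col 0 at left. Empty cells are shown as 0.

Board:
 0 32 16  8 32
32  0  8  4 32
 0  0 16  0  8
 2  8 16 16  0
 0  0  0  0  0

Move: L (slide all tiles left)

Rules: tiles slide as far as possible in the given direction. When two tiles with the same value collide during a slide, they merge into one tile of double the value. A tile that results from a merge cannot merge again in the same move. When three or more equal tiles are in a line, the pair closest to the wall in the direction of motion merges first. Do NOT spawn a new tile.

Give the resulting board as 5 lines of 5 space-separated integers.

Answer: 32 16  8 32  0
32  8  4 32  0
16  8  0  0  0
 2  8 32  0  0
 0  0  0  0  0

Derivation:
Slide left:
row 0: [0, 32, 16, 8, 32] -> [32, 16, 8, 32, 0]
row 1: [32, 0, 8, 4, 32] -> [32, 8, 4, 32, 0]
row 2: [0, 0, 16, 0, 8] -> [16, 8, 0, 0, 0]
row 3: [2, 8, 16, 16, 0] -> [2, 8, 32, 0, 0]
row 4: [0, 0, 0, 0, 0] -> [0, 0, 0, 0, 0]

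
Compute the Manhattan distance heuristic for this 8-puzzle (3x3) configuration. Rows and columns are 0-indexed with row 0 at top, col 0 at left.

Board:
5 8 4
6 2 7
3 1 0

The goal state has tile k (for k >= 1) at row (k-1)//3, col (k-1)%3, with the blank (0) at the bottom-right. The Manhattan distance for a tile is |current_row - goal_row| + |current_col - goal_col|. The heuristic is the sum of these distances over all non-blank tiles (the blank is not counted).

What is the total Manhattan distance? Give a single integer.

Tile 5: (0,0)->(1,1) = 2
Tile 8: (0,1)->(2,1) = 2
Tile 4: (0,2)->(1,0) = 3
Tile 6: (1,0)->(1,2) = 2
Tile 2: (1,1)->(0,1) = 1
Tile 7: (1,2)->(2,0) = 3
Tile 3: (2,0)->(0,2) = 4
Tile 1: (2,1)->(0,0) = 3
Sum: 2 + 2 + 3 + 2 + 1 + 3 + 4 + 3 = 20

Answer: 20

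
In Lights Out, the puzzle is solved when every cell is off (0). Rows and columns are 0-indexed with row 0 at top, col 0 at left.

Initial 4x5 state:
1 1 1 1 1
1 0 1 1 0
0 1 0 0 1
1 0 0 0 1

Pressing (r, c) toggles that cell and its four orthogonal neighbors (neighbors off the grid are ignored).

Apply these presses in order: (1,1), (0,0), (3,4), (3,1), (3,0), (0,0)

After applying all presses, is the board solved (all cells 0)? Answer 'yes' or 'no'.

Answer: no

Derivation:
After press 1 at (1,1):
1 0 1 1 1
0 1 0 1 0
0 0 0 0 1
1 0 0 0 1

After press 2 at (0,0):
0 1 1 1 1
1 1 0 1 0
0 0 0 0 1
1 0 0 0 1

After press 3 at (3,4):
0 1 1 1 1
1 1 0 1 0
0 0 0 0 0
1 0 0 1 0

After press 4 at (3,1):
0 1 1 1 1
1 1 0 1 0
0 1 0 0 0
0 1 1 1 0

After press 5 at (3,0):
0 1 1 1 1
1 1 0 1 0
1 1 0 0 0
1 0 1 1 0

After press 6 at (0,0):
1 0 1 1 1
0 1 0 1 0
1 1 0 0 0
1 0 1 1 0

Lights still on: 11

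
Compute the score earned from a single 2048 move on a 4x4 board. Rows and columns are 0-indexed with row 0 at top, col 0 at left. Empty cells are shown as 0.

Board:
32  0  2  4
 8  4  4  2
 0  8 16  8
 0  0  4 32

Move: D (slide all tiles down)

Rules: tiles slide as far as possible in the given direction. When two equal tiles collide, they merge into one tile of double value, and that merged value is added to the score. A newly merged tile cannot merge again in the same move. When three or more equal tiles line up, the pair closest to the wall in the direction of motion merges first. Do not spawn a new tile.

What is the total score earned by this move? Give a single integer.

Answer: 0

Derivation:
Slide down:
col 0: [32, 8, 0, 0] -> [0, 0, 32, 8]  score +0 (running 0)
col 1: [0, 4, 8, 0] -> [0, 0, 4, 8]  score +0 (running 0)
col 2: [2, 4, 16, 4] -> [2, 4, 16, 4]  score +0 (running 0)
col 3: [4, 2, 8, 32] -> [4, 2, 8, 32]  score +0 (running 0)
Board after move:
 0  0  2  4
 0  0  4  2
32  4 16  8
 8  8  4 32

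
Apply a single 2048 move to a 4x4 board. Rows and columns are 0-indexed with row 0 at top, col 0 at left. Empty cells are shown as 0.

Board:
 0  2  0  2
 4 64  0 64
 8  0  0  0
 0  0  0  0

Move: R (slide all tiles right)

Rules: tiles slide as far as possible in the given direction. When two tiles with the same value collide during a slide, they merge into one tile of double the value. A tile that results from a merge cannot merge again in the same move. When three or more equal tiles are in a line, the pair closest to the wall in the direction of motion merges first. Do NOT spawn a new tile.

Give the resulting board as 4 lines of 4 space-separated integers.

Slide right:
row 0: [0, 2, 0, 2] -> [0, 0, 0, 4]
row 1: [4, 64, 0, 64] -> [0, 0, 4, 128]
row 2: [8, 0, 0, 0] -> [0, 0, 0, 8]
row 3: [0, 0, 0, 0] -> [0, 0, 0, 0]

Answer:   0   0   0   4
  0   0   4 128
  0   0   0   8
  0   0   0   0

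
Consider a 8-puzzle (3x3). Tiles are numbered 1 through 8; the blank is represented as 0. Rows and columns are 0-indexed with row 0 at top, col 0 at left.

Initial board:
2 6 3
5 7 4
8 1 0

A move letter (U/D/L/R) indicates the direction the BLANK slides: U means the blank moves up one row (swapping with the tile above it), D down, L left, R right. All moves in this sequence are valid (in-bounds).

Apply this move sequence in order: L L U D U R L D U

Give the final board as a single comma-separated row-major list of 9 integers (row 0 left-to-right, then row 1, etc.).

Answer: 2, 6, 3, 0, 7, 4, 5, 8, 1

Derivation:
After move 1 (L):
2 6 3
5 7 4
8 0 1

After move 2 (L):
2 6 3
5 7 4
0 8 1

After move 3 (U):
2 6 3
0 7 4
5 8 1

After move 4 (D):
2 6 3
5 7 4
0 8 1

After move 5 (U):
2 6 3
0 7 4
5 8 1

After move 6 (R):
2 6 3
7 0 4
5 8 1

After move 7 (L):
2 6 3
0 7 4
5 8 1

After move 8 (D):
2 6 3
5 7 4
0 8 1

After move 9 (U):
2 6 3
0 7 4
5 8 1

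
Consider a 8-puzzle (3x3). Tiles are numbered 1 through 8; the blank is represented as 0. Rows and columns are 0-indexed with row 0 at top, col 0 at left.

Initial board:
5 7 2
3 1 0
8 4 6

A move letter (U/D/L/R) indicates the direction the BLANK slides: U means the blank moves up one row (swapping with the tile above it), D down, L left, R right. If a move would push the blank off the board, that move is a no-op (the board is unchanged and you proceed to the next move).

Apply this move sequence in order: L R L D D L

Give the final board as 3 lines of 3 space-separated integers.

After move 1 (L):
5 7 2
3 0 1
8 4 6

After move 2 (R):
5 7 2
3 1 0
8 4 6

After move 3 (L):
5 7 2
3 0 1
8 4 6

After move 4 (D):
5 7 2
3 4 1
8 0 6

After move 5 (D):
5 7 2
3 4 1
8 0 6

After move 6 (L):
5 7 2
3 4 1
0 8 6

Answer: 5 7 2
3 4 1
0 8 6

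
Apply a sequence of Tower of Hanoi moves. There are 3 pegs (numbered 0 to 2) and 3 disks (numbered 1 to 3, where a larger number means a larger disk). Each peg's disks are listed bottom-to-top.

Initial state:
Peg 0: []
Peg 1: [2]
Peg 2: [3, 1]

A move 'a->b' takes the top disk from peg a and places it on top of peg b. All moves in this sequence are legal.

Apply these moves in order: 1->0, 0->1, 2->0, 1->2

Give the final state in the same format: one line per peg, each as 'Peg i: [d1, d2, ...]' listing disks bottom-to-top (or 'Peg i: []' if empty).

Answer: Peg 0: [1]
Peg 1: []
Peg 2: [3, 2]

Derivation:
After move 1 (1->0):
Peg 0: [2]
Peg 1: []
Peg 2: [3, 1]

After move 2 (0->1):
Peg 0: []
Peg 1: [2]
Peg 2: [3, 1]

After move 3 (2->0):
Peg 0: [1]
Peg 1: [2]
Peg 2: [3]

After move 4 (1->2):
Peg 0: [1]
Peg 1: []
Peg 2: [3, 2]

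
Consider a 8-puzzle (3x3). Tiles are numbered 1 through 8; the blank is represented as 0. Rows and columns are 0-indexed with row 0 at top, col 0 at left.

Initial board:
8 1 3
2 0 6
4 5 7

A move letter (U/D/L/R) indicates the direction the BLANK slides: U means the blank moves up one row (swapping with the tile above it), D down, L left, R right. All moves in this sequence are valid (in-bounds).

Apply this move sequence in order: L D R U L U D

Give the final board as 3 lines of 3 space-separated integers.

Answer: 8 1 3
0 4 6
5 2 7

Derivation:
After move 1 (L):
8 1 3
0 2 6
4 5 7

After move 2 (D):
8 1 3
4 2 6
0 5 7

After move 3 (R):
8 1 3
4 2 6
5 0 7

After move 4 (U):
8 1 3
4 0 6
5 2 7

After move 5 (L):
8 1 3
0 4 6
5 2 7

After move 6 (U):
0 1 3
8 4 6
5 2 7

After move 7 (D):
8 1 3
0 4 6
5 2 7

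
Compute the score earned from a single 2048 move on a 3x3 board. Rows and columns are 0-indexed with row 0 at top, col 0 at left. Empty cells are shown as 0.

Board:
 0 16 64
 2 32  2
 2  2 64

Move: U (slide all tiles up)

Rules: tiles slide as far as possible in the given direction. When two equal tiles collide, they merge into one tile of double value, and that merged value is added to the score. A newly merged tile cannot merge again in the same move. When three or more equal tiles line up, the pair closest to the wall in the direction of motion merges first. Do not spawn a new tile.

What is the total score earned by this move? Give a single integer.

Slide up:
col 0: [0, 2, 2] -> [4, 0, 0]  score +4 (running 4)
col 1: [16, 32, 2] -> [16, 32, 2]  score +0 (running 4)
col 2: [64, 2, 64] -> [64, 2, 64]  score +0 (running 4)
Board after move:
 4 16 64
 0 32  2
 0  2 64

Answer: 4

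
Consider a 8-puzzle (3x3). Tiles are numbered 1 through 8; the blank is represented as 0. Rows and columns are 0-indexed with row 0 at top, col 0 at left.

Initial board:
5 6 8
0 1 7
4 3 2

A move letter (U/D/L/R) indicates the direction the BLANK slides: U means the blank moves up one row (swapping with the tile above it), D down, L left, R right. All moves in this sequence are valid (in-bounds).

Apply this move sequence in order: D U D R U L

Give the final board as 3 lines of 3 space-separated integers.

Answer: 5 6 8
0 4 7
3 1 2

Derivation:
After move 1 (D):
5 6 8
4 1 7
0 3 2

After move 2 (U):
5 6 8
0 1 7
4 3 2

After move 3 (D):
5 6 8
4 1 7
0 3 2

After move 4 (R):
5 6 8
4 1 7
3 0 2

After move 5 (U):
5 6 8
4 0 7
3 1 2

After move 6 (L):
5 6 8
0 4 7
3 1 2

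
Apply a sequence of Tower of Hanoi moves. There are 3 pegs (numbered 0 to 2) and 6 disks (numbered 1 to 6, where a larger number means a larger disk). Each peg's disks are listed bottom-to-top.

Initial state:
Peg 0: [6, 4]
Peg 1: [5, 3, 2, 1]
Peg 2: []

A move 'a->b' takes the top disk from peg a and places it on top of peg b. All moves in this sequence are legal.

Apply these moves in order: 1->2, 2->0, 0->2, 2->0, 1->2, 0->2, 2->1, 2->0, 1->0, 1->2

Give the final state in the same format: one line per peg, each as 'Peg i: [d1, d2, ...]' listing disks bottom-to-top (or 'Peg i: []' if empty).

Answer: Peg 0: [6, 4, 2, 1]
Peg 1: [5]
Peg 2: [3]

Derivation:
After move 1 (1->2):
Peg 0: [6, 4]
Peg 1: [5, 3, 2]
Peg 2: [1]

After move 2 (2->0):
Peg 0: [6, 4, 1]
Peg 1: [5, 3, 2]
Peg 2: []

After move 3 (0->2):
Peg 0: [6, 4]
Peg 1: [5, 3, 2]
Peg 2: [1]

After move 4 (2->0):
Peg 0: [6, 4, 1]
Peg 1: [5, 3, 2]
Peg 2: []

After move 5 (1->2):
Peg 0: [6, 4, 1]
Peg 1: [5, 3]
Peg 2: [2]

After move 6 (0->2):
Peg 0: [6, 4]
Peg 1: [5, 3]
Peg 2: [2, 1]

After move 7 (2->1):
Peg 0: [6, 4]
Peg 1: [5, 3, 1]
Peg 2: [2]

After move 8 (2->0):
Peg 0: [6, 4, 2]
Peg 1: [5, 3, 1]
Peg 2: []

After move 9 (1->0):
Peg 0: [6, 4, 2, 1]
Peg 1: [5, 3]
Peg 2: []

After move 10 (1->2):
Peg 0: [6, 4, 2, 1]
Peg 1: [5]
Peg 2: [3]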